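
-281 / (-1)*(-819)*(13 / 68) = -2991807 / 68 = -43997.16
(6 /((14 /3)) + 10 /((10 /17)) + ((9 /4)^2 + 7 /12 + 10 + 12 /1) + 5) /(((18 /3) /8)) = 17113 /252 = 67.91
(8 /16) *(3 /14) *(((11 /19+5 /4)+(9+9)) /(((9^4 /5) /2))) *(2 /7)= 7535 /8144388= 0.00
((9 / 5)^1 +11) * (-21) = -1344 / 5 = -268.80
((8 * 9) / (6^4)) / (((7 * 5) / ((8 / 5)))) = 4 / 1575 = 0.00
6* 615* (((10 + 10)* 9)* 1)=664200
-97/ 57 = -1.70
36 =36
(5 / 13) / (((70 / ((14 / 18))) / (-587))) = -587 / 234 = -2.51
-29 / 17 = -1.71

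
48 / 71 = 0.68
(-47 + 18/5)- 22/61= -43.76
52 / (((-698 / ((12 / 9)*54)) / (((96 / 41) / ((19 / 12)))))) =-7.93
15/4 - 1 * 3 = 3/4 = 0.75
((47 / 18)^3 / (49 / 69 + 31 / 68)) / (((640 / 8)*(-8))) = -40594793 / 1701699840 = -0.02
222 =222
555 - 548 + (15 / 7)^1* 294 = 637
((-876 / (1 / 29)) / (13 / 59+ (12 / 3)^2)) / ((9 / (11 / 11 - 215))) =3686792 / 99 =37240.32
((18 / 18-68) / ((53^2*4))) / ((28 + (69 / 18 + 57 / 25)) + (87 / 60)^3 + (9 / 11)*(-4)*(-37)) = -4422000 / 117356528413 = -0.00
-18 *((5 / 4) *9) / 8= -405 / 16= -25.31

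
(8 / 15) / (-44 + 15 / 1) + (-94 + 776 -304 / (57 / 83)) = 104102 / 435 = 239.31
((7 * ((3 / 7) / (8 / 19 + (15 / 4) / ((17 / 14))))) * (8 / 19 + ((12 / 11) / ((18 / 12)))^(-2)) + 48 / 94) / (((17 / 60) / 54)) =3434004315 / 7245332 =473.96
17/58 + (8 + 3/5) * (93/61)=237127/17690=13.40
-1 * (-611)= 611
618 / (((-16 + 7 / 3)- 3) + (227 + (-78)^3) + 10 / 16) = -14832 / 11384185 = -0.00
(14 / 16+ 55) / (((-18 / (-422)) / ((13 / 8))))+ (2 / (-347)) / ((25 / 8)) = 3545530153 / 1665600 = 2128.68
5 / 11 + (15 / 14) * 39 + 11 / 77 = 6527 / 154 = 42.38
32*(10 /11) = 29.09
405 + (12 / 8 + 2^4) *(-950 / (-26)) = 27155 / 26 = 1044.42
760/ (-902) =-380/ 451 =-0.84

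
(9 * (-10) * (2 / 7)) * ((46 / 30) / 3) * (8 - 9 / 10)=-3266 / 35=-93.31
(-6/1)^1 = -6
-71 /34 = -2.09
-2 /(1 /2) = -4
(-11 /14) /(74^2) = -11 /76664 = -0.00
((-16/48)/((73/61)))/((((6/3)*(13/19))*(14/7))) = -1159/11388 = -0.10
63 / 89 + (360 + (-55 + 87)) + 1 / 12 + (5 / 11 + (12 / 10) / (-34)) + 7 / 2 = 396147121 / 998580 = 396.71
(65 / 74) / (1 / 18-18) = -585 / 11951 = -0.05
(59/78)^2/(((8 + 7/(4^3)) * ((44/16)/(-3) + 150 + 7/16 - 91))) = 891136/739140597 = 0.00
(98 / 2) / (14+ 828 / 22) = 539 / 568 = 0.95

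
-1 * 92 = -92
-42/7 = -6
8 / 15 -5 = -67 / 15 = -4.47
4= 4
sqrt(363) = 11 * sqrt(3) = 19.05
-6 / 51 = -2 / 17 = -0.12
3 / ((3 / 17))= 17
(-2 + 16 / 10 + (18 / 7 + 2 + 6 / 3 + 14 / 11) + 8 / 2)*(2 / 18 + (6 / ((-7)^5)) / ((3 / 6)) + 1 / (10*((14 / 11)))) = 1259408837 / 582362550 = 2.16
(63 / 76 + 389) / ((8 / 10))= 148135 / 304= 487.29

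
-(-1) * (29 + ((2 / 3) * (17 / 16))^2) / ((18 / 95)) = 1614335 / 10368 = 155.70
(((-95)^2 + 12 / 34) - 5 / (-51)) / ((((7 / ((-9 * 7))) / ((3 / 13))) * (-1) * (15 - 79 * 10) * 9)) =-460298 / 171275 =-2.69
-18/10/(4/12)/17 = -27/85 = -0.32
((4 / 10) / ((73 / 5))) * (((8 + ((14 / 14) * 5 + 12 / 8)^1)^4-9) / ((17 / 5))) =356.13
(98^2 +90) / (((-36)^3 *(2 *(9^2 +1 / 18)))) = -4847 / 3781728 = -0.00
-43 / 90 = -0.48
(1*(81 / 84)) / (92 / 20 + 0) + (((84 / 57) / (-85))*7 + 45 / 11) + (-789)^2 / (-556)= -443466709234 / 397562935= -1115.46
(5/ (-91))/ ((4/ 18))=-45/ 182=-0.25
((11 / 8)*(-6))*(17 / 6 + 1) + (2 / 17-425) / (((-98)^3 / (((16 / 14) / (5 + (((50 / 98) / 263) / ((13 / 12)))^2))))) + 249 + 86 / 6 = 4550475436760241227 / 19638799109590920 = 231.71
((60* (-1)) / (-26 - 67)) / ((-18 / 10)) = -100 / 279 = -0.36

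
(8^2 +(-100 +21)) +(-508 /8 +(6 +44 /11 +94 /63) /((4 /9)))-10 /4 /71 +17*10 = 58309 /497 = 117.32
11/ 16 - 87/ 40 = -119/ 80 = -1.49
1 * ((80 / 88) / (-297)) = -10 / 3267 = -0.00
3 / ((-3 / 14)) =-14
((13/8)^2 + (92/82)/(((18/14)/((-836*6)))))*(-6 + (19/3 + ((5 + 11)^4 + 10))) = -6771419113171/23616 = -286730145.37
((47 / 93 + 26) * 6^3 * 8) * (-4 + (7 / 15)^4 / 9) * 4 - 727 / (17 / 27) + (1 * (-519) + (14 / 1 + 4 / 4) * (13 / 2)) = -7826996103503 / 10671750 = -733431.36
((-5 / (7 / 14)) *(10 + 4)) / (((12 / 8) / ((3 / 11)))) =-280 / 11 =-25.45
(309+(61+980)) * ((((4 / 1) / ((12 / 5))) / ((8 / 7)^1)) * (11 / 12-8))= -223125 / 16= -13945.31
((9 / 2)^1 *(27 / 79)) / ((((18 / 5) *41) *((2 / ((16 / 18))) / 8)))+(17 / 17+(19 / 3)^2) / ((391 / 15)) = 6132910 / 3799347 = 1.61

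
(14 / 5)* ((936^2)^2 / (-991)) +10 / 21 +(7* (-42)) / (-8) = -902631965135731 / 416220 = -2168641500.01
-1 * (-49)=49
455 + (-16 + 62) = 501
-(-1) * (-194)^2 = 37636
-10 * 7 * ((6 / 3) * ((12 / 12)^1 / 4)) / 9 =-35 / 9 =-3.89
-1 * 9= -9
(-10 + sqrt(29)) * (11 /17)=-110 /17 + 11 * sqrt(29) /17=-2.99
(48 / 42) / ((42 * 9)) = 4 / 1323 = 0.00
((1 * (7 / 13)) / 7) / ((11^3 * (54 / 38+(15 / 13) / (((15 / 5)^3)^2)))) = 0.00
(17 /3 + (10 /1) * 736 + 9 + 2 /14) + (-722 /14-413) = 145115 /21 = 6910.24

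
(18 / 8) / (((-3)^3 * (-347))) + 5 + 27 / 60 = 56737 / 10410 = 5.45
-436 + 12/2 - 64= -494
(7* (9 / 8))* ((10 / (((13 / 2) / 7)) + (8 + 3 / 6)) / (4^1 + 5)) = 3507 / 208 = 16.86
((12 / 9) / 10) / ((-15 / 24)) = -0.21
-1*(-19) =19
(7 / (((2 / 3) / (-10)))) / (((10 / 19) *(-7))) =57 / 2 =28.50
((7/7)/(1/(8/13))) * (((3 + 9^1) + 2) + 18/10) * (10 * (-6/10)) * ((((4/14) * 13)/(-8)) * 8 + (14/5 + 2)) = -144096/2275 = -63.34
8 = 8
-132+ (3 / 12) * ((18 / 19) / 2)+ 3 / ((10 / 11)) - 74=-76981 / 380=-202.58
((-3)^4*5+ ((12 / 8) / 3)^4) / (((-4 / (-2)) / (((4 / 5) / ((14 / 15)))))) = 19443 / 112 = 173.60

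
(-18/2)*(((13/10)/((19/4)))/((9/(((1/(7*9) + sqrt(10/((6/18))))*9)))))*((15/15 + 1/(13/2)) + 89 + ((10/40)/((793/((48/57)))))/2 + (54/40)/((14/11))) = -3463316091*sqrt(30)/15414700 - 384812899/107902900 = -1234.17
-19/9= -2.11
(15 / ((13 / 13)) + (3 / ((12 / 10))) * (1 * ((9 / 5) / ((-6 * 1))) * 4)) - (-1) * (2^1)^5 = 44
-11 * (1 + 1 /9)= -110 /9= -12.22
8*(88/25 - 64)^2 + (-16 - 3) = 18277277/625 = 29243.64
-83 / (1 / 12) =-996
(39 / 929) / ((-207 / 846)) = -3666 / 21367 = -0.17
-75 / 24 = -25 / 8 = -3.12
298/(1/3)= 894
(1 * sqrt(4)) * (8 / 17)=16 / 17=0.94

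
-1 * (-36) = 36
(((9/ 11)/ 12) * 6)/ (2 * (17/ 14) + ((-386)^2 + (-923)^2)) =63/ 154142824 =0.00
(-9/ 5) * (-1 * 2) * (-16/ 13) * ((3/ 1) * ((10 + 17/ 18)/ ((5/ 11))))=-104016/ 325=-320.05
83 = 83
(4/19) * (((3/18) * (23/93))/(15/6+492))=0.00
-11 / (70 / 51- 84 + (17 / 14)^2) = 109956 / 811205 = 0.14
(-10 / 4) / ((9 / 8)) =-20 / 9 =-2.22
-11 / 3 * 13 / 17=-143 / 51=-2.80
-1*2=-2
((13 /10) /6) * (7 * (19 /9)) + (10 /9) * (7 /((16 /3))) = 5033 /1080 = 4.66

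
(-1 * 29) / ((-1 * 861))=29 / 861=0.03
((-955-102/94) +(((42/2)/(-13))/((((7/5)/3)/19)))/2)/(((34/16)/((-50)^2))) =-12085210000/10387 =-1163493.79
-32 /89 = -0.36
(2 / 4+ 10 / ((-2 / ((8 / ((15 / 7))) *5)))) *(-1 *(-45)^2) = 375975 / 2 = 187987.50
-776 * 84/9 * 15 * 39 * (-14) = 59317440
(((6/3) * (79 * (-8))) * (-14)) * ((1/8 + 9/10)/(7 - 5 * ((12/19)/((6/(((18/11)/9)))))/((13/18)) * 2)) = 246410164/91495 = 2693.15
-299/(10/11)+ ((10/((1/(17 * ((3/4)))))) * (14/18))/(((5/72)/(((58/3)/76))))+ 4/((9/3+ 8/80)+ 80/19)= 9213181/263910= 34.91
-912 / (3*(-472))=38 / 59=0.64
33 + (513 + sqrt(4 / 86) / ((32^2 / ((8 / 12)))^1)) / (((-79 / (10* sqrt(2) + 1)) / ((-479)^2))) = -229441* (1 + 10* sqrt(2))* (sqrt(86) + 33882624) / 5217792 + 33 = -22560458.21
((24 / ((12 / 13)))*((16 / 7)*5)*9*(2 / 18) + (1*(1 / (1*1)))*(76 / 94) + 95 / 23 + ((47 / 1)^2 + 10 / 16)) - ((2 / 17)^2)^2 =12699257084267 / 5056027256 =2511.71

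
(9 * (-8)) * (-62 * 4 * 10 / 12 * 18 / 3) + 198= 89478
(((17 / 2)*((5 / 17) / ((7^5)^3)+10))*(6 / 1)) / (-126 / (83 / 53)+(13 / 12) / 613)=-1478293234234075327860 / 233211088536696419527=-6.34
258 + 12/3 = 262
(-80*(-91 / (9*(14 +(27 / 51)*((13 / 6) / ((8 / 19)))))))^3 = 7764273944068096000 / 68623890957621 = 113142.43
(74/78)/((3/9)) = 37/13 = 2.85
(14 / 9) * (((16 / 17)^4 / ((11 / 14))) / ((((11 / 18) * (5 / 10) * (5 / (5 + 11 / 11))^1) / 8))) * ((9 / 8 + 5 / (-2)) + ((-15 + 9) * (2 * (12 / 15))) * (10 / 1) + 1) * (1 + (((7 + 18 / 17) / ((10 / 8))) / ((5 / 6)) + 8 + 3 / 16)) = -1709593325862912 / 21475337125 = -79607.29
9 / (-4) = -9 / 4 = -2.25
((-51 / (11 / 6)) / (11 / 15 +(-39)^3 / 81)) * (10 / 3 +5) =6375 / 20119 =0.32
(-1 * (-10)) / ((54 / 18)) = 10 / 3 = 3.33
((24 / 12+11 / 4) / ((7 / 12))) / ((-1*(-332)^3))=0.00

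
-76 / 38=-2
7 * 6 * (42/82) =882/41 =21.51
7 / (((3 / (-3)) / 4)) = -28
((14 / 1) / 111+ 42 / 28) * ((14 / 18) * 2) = 2527 / 999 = 2.53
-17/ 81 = -0.21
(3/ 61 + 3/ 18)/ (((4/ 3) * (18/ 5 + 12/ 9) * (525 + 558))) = 395/ 13036432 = 0.00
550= 550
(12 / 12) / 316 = 1 / 316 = 0.00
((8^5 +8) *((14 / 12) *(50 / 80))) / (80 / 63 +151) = 3011295 / 19186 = 156.95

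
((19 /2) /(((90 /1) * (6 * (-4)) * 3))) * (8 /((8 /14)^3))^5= -90203668688917 /424673280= -212407.21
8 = 8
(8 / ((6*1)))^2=16 / 9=1.78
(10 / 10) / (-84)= -1 / 84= -0.01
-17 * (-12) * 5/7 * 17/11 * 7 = 17340/11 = 1576.36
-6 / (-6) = 1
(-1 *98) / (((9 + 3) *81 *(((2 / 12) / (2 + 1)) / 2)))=-98 / 27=-3.63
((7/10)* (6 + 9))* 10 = 105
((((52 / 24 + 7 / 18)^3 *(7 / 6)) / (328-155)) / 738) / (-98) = -12167 / 7818245064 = -0.00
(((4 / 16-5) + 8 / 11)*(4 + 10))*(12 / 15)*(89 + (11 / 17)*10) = -4021794 / 935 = -4301.38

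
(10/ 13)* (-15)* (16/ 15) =-160/ 13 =-12.31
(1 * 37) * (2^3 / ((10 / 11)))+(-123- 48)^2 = 147833 / 5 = 29566.60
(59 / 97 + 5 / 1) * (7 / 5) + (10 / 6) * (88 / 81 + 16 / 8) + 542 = 65409004 / 117855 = 555.00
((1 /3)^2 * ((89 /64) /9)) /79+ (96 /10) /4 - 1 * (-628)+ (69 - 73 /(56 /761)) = -4194311021 /14333760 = -292.62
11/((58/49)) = 539/58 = 9.29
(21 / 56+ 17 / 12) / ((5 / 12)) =43 / 10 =4.30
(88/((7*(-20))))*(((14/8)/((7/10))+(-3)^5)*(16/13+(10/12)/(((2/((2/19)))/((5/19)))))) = 14237267/75810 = 187.80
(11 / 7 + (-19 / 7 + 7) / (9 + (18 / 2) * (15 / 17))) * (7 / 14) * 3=613 / 224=2.74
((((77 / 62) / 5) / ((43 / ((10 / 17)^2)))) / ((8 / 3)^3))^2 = 108056025 / 9726036945731584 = 0.00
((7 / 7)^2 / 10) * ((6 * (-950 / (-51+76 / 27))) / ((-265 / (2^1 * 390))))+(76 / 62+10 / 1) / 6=-70426766 / 2137543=-32.95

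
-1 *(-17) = 17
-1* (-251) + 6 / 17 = 4273 / 17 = 251.35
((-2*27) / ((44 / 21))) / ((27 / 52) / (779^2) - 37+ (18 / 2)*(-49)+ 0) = 8946050022 / 165920038559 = 0.05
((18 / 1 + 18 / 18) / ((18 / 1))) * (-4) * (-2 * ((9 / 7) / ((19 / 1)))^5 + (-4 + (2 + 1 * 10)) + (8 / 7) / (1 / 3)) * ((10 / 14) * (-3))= 4756089778220 / 45996405987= 103.40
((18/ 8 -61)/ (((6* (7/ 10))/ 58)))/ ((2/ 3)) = -34075/ 28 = -1216.96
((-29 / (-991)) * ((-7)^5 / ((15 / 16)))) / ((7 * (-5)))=14.99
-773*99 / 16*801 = -61298127 / 16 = -3831132.94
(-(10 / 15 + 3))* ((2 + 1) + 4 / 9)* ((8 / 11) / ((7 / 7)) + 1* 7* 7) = -628.04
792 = 792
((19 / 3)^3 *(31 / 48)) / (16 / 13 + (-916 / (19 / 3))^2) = 997867897 / 127235225088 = 0.01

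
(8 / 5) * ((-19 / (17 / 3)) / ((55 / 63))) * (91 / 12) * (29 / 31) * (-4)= 25271064 / 144925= 174.37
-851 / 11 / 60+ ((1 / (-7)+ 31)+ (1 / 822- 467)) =-276867599 / 632940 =-437.43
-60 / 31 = -1.94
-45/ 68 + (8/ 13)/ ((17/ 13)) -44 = -3005/ 68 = -44.19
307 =307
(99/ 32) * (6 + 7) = 1287/ 32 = 40.22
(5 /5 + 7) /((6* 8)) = 1 /6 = 0.17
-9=-9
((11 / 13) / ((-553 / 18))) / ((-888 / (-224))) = -0.01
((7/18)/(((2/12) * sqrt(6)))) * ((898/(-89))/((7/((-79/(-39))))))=-35471 * sqrt(6)/31239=-2.78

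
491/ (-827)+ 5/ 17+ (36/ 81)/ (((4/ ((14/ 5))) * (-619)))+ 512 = 511.70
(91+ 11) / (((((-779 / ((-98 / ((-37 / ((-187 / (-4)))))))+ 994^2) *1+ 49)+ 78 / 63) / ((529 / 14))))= 105946533 / 27161329661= 0.00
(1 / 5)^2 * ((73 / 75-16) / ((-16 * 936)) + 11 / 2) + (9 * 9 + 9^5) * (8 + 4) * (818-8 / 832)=580413257.53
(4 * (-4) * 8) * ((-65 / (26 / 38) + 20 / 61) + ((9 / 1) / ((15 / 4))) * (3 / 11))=12034.25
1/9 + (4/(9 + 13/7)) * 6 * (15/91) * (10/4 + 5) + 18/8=45295/8892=5.09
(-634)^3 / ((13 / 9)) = -2293560936 / 13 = -176427764.31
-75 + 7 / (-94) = -7057 / 94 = -75.07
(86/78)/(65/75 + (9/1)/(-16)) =3440/949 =3.62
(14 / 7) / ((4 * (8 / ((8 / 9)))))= 1 / 18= 0.06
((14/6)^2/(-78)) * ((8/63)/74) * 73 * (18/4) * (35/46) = -17885/597402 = -0.03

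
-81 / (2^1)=-81 / 2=-40.50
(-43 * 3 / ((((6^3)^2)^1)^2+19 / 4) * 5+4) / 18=17414257436 / 78364164267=0.22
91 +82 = 173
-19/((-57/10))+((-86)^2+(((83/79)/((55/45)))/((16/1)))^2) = 7399.34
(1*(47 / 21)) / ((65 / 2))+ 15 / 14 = 1.14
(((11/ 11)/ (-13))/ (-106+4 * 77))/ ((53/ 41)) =-41/ 139178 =-0.00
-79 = -79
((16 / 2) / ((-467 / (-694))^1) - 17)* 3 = -7161 / 467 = -15.33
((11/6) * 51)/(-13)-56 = -1643/26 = -63.19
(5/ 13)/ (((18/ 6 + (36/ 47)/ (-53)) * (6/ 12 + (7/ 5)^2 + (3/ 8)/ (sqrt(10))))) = 817048000/ 15565737681 - 12455000 * sqrt(10)/ 15565737681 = 0.05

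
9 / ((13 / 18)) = 162 / 13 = 12.46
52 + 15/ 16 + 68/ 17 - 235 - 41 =-3505/ 16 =-219.06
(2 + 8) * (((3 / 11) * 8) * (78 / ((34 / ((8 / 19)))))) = 74880 / 3553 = 21.08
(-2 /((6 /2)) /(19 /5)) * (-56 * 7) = 3920 /57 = 68.77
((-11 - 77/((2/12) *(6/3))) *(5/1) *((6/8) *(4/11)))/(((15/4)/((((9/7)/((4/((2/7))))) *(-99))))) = 39204/49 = 800.08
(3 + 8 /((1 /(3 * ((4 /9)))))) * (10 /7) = 410 /21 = 19.52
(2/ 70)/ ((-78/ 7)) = -1/ 390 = -0.00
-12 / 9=-4 / 3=-1.33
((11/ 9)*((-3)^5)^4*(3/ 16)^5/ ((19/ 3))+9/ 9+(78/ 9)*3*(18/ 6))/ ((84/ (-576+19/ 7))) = -1064782.93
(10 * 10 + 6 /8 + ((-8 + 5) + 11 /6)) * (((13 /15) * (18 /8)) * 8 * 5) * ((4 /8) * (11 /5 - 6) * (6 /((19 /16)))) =-74568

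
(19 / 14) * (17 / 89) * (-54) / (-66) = 0.21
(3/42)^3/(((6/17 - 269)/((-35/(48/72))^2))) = -3825/1023008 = -0.00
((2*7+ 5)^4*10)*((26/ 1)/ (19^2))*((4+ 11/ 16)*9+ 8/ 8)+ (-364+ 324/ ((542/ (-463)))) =4052937.98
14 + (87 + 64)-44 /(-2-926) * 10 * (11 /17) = 325985 /1972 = 165.31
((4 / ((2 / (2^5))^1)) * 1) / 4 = 16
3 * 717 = 2151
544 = 544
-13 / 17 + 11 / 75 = -788 / 1275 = -0.62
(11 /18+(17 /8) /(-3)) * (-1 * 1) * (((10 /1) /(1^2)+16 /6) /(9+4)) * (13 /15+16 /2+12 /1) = 41629 /21060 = 1.98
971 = 971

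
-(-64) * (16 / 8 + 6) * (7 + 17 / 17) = 4096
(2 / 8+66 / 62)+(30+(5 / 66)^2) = 2114681 / 67518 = 31.32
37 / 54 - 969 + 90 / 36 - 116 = -29209 / 27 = -1081.81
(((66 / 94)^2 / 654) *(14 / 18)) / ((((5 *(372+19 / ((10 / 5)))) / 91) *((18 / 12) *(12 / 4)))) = 22022 / 3543092415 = 0.00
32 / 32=1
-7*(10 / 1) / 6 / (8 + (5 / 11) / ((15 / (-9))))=-77 / 51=-1.51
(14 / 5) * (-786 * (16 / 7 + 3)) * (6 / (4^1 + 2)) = -58164 / 5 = -11632.80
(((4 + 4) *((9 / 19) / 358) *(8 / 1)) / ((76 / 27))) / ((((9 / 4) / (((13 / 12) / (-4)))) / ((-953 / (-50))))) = -111501 / 1615475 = -0.07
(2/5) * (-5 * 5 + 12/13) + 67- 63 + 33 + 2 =1909/65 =29.37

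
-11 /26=-0.42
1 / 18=0.06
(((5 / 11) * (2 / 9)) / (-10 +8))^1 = -0.05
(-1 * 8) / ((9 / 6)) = -16 / 3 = -5.33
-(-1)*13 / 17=13 / 17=0.76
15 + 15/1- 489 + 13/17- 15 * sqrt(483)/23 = -7790/17- 15 * sqrt(483)/23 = -472.57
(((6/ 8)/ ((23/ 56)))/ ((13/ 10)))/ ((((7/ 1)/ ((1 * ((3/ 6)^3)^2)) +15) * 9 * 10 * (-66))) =-0.00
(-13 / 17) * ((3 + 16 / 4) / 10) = -0.54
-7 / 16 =-0.44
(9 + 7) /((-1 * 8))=-2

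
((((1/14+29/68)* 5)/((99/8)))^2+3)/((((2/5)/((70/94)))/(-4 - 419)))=-1172202175/489566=-2394.37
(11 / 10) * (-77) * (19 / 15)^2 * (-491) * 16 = 1201052776 / 1125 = 1067602.47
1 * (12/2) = 6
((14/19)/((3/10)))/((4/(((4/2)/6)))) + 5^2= 4310/171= 25.20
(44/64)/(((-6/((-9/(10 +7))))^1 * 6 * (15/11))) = 121/16320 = 0.01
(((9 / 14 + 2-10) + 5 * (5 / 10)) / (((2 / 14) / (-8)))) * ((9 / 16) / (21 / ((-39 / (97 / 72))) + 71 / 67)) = 457.71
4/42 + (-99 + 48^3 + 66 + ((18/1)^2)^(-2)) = 81242361079/734832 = 110559.10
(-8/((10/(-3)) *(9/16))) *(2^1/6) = 64/45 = 1.42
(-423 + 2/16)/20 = -21.14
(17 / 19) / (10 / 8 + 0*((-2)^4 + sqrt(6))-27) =-68 / 1957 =-0.03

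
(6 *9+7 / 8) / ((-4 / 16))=-439 / 2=-219.50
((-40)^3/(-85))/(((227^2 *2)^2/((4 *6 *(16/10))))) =122880/45139043297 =0.00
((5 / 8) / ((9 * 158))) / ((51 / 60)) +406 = 19629313 / 48348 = 406.00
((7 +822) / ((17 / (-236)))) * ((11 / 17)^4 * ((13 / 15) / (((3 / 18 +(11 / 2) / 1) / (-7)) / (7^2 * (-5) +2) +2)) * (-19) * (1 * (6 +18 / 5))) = 57766995263001024 / 362879952775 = 159190.37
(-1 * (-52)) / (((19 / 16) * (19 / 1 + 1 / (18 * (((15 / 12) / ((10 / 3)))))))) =22464 / 9823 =2.29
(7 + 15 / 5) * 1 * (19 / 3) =190 / 3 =63.33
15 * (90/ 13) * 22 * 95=2821500/ 13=217038.46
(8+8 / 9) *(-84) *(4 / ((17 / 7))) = -62720 / 51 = -1229.80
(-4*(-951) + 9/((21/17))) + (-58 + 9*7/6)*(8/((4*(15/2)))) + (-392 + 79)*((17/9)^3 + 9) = -5755181/5103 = -1127.80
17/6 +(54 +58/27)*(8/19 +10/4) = 57061/342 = 166.85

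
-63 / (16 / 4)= -15.75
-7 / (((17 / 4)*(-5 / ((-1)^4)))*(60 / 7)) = 49 / 1275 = 0.04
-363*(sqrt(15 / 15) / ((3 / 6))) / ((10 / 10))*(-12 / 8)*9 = 9801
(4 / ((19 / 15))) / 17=60 / 323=0.19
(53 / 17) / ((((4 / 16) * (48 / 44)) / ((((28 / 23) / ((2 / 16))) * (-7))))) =-914144 / 1173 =-779.32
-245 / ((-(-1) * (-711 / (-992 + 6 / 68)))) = -8262625 / 24174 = -341.80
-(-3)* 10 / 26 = 15 / 13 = 1.15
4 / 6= 2 / 3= 0.67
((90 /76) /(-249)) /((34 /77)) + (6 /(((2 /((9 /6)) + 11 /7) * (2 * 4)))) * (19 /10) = 31385823 /65413960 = 0.48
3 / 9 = 1 / 3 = 0.33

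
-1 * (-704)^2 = -495616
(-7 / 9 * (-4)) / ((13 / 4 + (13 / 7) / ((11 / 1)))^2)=2656192 / 9979281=0.27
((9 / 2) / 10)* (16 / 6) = 6 / 5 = 1.20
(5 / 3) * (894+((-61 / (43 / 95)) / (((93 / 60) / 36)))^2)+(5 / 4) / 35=16330517.68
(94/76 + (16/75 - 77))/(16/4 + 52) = -215317/159600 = -1.35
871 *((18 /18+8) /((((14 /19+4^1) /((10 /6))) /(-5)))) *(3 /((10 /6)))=-49647 /2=-24823.50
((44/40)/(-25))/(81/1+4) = -11/21250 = -0.00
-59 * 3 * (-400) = 70800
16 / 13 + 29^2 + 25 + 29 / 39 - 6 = 33617 / 39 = 861.97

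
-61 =-61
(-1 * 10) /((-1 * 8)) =5 /4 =1.25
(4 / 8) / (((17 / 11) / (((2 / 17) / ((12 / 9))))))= 33 / 1156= 0.03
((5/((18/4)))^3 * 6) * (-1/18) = -1000/2187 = -0.46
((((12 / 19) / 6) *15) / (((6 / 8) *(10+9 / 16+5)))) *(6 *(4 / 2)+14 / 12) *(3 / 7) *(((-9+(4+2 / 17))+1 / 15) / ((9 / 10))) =-62087680 / 15200703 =-4.08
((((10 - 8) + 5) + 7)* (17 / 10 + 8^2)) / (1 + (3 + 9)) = 4599 / 65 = 70.75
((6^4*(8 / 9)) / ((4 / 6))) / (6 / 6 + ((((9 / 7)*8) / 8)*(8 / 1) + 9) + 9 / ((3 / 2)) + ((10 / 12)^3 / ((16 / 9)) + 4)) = 4644864 / 82283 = 56.45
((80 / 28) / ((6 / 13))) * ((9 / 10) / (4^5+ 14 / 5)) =195 / 35938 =0.01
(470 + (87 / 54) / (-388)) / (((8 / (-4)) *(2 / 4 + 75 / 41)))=-134580491 / 1333944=-100.89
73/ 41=1.78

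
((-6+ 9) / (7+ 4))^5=243 / 161051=0.00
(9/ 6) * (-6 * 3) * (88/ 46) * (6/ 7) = -7128/ 161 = -44.27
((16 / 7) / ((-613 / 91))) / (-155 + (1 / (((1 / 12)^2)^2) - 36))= -208 / 12594085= -0.00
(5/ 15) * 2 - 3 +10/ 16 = -41/ 24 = -1.71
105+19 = 124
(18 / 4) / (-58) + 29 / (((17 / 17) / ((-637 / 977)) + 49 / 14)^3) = 6814604805311 / 1823396764500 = 3.74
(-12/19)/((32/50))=-0.99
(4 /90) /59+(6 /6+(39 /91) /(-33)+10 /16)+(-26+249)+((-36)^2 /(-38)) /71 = 494494936723 /2206262520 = 224.13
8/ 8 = 1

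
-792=-792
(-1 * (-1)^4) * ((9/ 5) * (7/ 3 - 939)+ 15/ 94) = 158469/ 94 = 1685.84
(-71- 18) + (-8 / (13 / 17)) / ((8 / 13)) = -106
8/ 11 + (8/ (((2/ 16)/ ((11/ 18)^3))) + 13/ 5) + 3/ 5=743104/ 40095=18.53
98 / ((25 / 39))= 3822 / 25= 152.88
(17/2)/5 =17/10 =1.70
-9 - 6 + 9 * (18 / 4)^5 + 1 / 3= 1592915 / 96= 16592.86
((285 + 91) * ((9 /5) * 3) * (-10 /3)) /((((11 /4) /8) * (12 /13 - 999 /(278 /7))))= 260901888 /321101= 812.52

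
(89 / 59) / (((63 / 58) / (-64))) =-330368 / 3717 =-88.88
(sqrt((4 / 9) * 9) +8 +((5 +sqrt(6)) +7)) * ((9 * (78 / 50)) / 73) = 351 * sqrt(6) / 1825 +7722 / 1825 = 4.70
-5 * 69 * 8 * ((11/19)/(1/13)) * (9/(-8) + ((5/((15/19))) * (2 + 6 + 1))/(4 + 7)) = -1601145/19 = -84270.79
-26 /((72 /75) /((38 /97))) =-6175 /582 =-10.61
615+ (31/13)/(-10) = 79919/130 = 614.76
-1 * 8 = -8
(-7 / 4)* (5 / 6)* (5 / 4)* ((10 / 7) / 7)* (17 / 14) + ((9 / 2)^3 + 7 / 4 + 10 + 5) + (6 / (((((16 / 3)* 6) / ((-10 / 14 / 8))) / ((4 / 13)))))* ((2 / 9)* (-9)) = 6569777 / 61152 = 107.43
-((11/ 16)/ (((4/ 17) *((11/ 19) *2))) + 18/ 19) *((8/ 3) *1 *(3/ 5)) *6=-25323/ 760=-33.32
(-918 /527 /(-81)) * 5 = 10 /93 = 0.11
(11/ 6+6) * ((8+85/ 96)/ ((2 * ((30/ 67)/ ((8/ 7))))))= 2686097/ 30240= 88.83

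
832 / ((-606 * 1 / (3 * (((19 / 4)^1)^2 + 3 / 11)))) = -94.05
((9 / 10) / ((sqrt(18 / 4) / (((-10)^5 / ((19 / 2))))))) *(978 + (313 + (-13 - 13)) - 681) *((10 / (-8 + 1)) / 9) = 116800000 *sqrt(2) / 399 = 413985.32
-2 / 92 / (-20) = 1 / 920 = 0.00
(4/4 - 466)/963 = -155/321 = -0.48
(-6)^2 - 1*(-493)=529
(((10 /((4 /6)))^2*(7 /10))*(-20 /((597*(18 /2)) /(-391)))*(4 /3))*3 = 547400 /597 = 916.92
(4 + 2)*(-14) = -84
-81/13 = -6.23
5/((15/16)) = 16/3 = 5.33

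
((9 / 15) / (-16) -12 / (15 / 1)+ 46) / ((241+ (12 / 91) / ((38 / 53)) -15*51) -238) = -6246877 / 105374400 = -0.06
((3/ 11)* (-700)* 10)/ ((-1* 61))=21000/ 671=31.30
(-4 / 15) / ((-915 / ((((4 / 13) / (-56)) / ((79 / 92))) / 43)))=-184 / 4242768075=-0.00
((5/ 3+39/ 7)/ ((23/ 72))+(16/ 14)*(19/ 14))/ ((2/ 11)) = 150062/ 1127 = 133.15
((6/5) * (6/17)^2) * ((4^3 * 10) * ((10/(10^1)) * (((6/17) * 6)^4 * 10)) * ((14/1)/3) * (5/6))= 1805923123200/24137569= 74817.94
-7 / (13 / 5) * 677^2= -16041515 / 13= -1233962.69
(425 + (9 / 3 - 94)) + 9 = 343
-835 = -835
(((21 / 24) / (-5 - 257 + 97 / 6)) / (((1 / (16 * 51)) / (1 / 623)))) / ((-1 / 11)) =6732 / 131275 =0.05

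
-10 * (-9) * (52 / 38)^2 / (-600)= -507 / 1805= -0.28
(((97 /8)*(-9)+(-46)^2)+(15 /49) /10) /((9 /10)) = 3933535 /1764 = 2229.90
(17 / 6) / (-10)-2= -137 / 60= -2.28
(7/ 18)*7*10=245/ 9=27.22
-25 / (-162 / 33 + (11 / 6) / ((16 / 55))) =-17.95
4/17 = 0.24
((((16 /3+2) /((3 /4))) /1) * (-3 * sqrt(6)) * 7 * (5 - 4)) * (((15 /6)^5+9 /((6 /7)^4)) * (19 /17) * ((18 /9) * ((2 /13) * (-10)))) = 481722010 * sqrt(6) /5967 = 197749.81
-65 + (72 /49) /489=-519131 /7987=-65.00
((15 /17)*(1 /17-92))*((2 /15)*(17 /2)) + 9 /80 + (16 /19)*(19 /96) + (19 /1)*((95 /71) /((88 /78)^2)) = -157049531 /2190705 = -71.69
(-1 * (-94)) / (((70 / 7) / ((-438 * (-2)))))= 41172 / 5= 8234.40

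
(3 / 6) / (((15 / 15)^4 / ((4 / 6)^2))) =2 / 9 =0.22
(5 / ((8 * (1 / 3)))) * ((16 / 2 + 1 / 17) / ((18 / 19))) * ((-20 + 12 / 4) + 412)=5140925 / 816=6300.15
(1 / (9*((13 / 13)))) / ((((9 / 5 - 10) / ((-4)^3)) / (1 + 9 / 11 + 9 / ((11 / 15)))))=12.22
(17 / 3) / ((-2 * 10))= -17 / 60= -0.28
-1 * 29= -29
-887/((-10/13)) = 11531/10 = 1153.10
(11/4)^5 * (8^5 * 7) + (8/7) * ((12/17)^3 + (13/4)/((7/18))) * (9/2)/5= 43423457519674/1203685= 36075432.96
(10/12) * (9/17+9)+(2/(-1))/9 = 7.72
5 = 5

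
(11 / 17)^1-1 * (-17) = 300 / 17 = 17.65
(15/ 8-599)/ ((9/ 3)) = -199.04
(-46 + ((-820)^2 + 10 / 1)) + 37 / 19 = 12774953 / 19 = 672365.95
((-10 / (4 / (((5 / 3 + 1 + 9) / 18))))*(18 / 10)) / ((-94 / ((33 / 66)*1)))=35 / 2256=0.02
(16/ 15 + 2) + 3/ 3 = 4.07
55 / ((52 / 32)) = 440 / 13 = 33.85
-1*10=-10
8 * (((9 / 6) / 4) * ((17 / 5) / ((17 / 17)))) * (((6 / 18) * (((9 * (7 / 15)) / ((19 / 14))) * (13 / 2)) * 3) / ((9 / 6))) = 64974 / 475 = 136.79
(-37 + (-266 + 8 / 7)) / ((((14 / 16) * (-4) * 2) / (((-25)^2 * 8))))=10565000 / 49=215612.24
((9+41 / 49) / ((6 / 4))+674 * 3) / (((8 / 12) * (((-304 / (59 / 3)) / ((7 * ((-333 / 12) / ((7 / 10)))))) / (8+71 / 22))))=21156402605 / 34496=613300.17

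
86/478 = 43/239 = 0.18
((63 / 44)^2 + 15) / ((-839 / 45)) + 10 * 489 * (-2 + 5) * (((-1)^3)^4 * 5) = 119141212995 / 1624304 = 73349.09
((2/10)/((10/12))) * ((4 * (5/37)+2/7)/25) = 0.01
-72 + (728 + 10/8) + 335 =3969/4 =992.25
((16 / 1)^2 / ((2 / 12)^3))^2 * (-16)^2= 782757789696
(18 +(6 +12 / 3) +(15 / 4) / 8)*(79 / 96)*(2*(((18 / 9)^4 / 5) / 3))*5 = 71969 / 288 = 249.89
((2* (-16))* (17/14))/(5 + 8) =-272/91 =-2.99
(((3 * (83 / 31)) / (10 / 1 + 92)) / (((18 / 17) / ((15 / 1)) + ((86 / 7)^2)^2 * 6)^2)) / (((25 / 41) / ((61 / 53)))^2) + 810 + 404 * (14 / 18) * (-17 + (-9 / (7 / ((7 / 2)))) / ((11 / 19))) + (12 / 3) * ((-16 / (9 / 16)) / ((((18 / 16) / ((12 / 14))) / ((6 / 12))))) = -5492946148518665410778259279595859 / 782751354739424329716997432200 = -7017.49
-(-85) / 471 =85 / 471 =0.18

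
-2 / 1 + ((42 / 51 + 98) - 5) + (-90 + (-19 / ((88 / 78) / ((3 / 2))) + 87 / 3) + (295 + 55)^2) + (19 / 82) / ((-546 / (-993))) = 683776457737 / 5581576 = 122505.98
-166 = -166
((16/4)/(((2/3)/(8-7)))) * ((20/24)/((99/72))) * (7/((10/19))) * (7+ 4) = 532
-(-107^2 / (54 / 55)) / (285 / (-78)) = -1637207 / 513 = -3191.44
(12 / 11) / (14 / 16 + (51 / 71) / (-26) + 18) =88608 / 1530859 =0.06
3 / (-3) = -1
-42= -42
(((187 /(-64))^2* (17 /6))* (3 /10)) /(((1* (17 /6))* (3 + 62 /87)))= 536877 /778240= 0.69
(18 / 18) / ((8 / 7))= 7 / 8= 0.88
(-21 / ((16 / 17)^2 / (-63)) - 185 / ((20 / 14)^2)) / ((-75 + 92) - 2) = 1795703 / 19200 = 93.53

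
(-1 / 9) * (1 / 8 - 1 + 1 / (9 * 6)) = 185 / 1944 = 0.10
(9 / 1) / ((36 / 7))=7 / 4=1.75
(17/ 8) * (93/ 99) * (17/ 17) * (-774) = -67983/ 44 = -1545.07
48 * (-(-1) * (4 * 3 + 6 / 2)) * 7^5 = 12101040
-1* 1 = -1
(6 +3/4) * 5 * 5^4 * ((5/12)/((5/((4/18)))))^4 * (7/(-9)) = -21875/11337408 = -0.00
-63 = -63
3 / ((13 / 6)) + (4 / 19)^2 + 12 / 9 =38890 / 14079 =2.76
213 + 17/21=4490/21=213.81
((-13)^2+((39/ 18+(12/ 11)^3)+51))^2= 3184765037281/ 63776196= 49936.58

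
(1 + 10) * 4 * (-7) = -308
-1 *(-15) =15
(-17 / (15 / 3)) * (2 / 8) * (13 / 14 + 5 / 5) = -459 / 280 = -1.64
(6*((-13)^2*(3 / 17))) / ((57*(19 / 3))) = 3042 / 6137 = 0.50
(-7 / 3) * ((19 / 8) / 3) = -133 / 72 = -1.85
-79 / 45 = -1.76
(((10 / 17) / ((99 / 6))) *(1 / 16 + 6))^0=1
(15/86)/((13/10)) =75/559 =0.13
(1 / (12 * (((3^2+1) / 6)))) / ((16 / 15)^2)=0.04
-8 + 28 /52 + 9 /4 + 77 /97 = -22283 /5044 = -4.42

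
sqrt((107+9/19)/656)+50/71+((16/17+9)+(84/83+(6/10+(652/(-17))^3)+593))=-8079131459133/144761545+sqrt(1590718)/3116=-55809.52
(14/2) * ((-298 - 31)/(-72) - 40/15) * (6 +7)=12467/72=173.15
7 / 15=0.47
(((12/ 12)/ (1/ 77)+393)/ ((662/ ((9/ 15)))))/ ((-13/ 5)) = -705/ 4303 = -0.16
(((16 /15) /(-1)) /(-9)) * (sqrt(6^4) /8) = 8 /15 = 0.53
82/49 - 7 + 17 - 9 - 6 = -163/49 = -3.33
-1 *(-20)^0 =-1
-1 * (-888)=888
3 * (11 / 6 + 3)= 29 / 2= 14.50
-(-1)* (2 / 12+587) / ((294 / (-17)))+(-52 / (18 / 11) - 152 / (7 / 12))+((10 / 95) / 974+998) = 1218185405 / 1813588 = 671.70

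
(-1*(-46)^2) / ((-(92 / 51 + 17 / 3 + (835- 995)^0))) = 8993 / 36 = 249.81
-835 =-835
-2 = -2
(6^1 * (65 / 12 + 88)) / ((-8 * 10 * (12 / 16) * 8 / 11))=-12331 / 960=-12.84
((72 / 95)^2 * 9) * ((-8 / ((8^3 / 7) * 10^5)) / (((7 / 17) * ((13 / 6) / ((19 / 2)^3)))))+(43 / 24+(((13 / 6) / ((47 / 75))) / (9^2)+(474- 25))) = 223119739481393 / 494910000000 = 450.83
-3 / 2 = -1.50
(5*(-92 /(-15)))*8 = 736 /3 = 245.33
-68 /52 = -17 /13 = -1.31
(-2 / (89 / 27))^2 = 2916 / 7921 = 0.37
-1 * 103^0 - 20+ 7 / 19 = -392 / 19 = -20.63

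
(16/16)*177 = 177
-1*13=-13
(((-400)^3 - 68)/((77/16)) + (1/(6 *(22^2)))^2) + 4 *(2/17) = -13345961355809161/1003552704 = -13298714.96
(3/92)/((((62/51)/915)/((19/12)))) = 886635/22816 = 38.86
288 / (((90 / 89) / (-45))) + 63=-12753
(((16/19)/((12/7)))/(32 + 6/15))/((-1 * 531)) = -0.00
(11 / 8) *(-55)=-605 / 8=-75.62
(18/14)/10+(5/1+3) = 569/70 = 8.13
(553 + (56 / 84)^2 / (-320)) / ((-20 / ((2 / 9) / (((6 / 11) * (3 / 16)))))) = -4379749 / 72900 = -60.08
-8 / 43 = -0.19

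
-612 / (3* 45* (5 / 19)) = -1292 / 75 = -17.23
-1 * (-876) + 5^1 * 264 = 2196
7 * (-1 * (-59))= 413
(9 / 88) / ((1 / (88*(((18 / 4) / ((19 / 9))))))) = 729 / 38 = 19.18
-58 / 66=-29 / 33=-0.88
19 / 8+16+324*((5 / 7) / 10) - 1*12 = 1653 / 56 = 29.52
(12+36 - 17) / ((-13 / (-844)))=26164 / 13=2012.62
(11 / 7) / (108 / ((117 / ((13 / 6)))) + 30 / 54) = 99 / 161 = 0.61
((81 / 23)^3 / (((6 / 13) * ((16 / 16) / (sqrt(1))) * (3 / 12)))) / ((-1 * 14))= -2302911 / 85169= -27.04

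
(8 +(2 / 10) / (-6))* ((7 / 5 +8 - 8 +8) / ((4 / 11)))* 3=617.82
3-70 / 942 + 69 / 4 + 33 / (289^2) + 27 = 7423325131 / 157353564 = 47.18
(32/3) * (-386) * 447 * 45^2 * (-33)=122987937600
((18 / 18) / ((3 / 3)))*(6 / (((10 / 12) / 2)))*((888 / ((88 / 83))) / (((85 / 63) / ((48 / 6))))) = 71512.59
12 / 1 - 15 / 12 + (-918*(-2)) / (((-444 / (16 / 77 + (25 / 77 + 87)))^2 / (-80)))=-184995585557 / 32467204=-5697.92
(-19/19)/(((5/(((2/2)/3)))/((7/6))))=-7/90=-0.08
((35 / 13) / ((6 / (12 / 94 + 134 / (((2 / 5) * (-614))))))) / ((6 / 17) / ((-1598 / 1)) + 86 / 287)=-35013143305 / 55903230084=-0.63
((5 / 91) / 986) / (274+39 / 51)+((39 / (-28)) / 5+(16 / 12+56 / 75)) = 2220579637 / 1232676900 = 1.80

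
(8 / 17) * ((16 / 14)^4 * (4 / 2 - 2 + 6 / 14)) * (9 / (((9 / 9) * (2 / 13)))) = 5750784 / 285719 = 20.13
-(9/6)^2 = -9/4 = -2.25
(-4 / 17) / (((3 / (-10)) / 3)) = 2.35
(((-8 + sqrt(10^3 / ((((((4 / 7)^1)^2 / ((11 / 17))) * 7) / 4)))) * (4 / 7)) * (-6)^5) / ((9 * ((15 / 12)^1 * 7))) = 110592 / 245 - 13824 * sqrt(13090) / 833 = -1447.31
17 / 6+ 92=569 / 6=94.83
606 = 606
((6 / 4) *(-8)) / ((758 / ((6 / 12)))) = -3 / 379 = -0.01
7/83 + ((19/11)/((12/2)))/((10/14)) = 13349/27390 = 0.49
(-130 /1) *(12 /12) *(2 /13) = -20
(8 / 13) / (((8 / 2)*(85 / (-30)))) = -12 / 221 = -0.05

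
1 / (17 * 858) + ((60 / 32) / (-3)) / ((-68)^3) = 76129 / 1079130624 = 0.00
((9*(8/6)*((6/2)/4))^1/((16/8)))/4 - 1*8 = -55/8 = -6.88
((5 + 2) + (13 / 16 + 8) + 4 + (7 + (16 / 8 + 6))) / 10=557 / 160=3.48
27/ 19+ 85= 1642/ 19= 86.42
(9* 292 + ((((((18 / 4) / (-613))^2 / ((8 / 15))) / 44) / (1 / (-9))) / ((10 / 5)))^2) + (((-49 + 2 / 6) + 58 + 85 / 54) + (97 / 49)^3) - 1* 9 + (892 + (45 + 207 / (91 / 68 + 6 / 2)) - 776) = 2846.38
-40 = -40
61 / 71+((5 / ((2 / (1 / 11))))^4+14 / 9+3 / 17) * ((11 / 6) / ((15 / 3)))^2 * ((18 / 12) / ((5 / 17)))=1520581603 / 742262400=2.05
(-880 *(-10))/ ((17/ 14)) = 123200/ 17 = 7247.06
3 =3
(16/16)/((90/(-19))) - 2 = -199/90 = -2.21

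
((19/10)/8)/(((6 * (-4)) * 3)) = -0.00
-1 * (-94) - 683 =-589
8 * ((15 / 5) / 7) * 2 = 48 / 7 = 6.86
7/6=1.17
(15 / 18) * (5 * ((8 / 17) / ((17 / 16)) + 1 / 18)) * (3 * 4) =64825 / 2601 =24.92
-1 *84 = -84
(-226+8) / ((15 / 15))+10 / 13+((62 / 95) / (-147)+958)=134482144 / 181545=740.76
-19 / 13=-1.46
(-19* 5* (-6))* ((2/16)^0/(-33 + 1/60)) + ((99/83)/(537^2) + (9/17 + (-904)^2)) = 73115057894233570/89470295129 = 817199.25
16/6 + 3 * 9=89/3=29.67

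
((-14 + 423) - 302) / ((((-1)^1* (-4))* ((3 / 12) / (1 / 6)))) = 107 / 6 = 17.83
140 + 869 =1009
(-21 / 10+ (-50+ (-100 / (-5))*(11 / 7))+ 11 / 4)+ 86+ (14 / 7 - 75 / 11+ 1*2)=100501 / 1540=65.26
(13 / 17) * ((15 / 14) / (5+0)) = 39 / 238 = 0.16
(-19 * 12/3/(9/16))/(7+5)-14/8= -1405/108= -13.01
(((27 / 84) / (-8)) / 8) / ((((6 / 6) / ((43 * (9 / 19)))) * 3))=-1161 / 34048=-0.03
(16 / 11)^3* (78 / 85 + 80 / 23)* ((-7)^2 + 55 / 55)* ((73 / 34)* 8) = 102786990080 / 8847157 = 11618.08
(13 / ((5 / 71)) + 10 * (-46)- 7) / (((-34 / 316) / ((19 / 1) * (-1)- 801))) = -36587744 / 17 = -2152220.24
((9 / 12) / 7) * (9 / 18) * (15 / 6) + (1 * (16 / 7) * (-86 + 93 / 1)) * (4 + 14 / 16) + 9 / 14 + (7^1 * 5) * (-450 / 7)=-243177 / 112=-2171.22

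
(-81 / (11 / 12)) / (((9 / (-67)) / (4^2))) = 115776 / 11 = 10525.09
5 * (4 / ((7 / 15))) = 300 / 7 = 42.86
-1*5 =-5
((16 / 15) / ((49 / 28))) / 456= 8 / 5985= 0.00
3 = 3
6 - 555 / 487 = 2367 / 487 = 4.86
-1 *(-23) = 23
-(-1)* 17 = 17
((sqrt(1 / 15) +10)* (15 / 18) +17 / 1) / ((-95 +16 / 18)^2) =9* sqrt(15) / 1434818 +2052 / 717409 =0.00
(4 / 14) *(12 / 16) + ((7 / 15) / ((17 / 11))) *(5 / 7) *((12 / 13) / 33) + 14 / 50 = 116099 / 232050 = 0.50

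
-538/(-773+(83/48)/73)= 1885152/2708509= 0.70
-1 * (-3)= 3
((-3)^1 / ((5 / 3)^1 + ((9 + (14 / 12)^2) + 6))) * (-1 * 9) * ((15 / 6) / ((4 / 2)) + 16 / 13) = 31347 / 8437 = 3.72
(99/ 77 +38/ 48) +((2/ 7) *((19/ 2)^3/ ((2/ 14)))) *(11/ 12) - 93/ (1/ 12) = 153865/ 336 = 457.93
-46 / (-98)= 23 / 49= 0.47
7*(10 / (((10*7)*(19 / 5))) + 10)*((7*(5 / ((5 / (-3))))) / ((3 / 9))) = -84105 / 19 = -4426.58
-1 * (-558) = 558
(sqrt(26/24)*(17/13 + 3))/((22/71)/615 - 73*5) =-407540*sqrt(39)/207190139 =-0.01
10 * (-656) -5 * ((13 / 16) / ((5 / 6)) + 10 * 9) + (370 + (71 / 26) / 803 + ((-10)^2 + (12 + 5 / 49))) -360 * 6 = -35571577997 / 4092088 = -8692.77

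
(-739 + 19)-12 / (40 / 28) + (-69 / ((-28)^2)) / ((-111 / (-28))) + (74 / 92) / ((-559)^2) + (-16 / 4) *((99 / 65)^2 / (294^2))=-46508097268159409 / 63847711573100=-728.42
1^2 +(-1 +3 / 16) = 3 / 16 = 0.19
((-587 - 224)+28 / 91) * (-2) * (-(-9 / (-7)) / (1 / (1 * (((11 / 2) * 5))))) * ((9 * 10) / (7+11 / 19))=-495596475 / 728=-680764.39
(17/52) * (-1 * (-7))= 2.29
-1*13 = -13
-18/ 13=-1.38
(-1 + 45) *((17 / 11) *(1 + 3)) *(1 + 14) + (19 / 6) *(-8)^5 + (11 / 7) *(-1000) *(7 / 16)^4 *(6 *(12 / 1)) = -318967219 / 3072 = -103830.47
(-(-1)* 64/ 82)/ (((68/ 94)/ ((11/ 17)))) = 8272/ 11849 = 0.70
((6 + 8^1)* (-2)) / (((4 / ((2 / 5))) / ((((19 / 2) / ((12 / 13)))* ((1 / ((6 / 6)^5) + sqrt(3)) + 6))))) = -12103 / 60 - 1729* sqrt(3) / 60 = -251.63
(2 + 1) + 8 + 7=18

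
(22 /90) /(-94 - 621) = -1 /2925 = -0.00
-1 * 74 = -74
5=5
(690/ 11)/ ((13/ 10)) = 6900/ 143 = 48.25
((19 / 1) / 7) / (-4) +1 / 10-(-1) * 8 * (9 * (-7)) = -70641 / 140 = -504.58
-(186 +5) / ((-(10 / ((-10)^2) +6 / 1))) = 1910 / 61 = 31.31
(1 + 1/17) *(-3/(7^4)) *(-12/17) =648/693889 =0.00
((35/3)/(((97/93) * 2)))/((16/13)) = 14105/3104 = 4.54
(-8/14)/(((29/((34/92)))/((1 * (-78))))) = 2652/4669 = 0.57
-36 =-36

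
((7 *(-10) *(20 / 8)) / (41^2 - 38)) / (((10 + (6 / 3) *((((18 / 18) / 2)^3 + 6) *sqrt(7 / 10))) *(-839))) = -280000 / 1112430939 + 34300 *sqrt(70) / 1112430939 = 0.00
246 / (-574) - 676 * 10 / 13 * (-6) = 21837 / 7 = 3119.57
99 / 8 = 12.38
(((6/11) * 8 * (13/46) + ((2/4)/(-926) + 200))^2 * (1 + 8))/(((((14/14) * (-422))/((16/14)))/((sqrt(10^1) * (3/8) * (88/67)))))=-1537.30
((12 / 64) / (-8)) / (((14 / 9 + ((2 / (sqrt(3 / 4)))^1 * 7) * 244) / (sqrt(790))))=-4941 * sqrt(2370) / 1440294688 + 27 * sqrt(790) / 11522357504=-0.00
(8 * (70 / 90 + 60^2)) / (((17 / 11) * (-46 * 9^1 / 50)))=-2251.13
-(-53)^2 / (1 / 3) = -8427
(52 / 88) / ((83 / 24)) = 156 / 913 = 0.17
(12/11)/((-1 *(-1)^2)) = -12/11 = -1.09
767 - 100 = 667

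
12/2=6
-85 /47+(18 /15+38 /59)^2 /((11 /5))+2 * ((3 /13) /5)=-19942817 /116979005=-0.17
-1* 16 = -16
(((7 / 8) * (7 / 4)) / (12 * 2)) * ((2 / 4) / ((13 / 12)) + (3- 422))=-266609 / 9984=-26.70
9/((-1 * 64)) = -9/64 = -0.14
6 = 6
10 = 10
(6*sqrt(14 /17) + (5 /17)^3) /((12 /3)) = 125 /19652 + 3*sqrt(238) /34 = 1.37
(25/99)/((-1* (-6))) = 25/594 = 0.04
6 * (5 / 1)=30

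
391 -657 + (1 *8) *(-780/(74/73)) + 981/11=-6332.49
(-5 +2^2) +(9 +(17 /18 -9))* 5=67 /18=3.72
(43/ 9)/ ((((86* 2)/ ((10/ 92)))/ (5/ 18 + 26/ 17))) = 2765/ 506736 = 0.01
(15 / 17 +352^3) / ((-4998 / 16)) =-5931532408 / 42483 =-139621.32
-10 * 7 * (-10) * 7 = 4900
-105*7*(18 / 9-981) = 719565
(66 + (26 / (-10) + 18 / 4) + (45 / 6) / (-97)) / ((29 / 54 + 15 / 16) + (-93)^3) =-14210208 / 168528569695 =-0.00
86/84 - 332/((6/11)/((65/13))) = -127777/42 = -3042.31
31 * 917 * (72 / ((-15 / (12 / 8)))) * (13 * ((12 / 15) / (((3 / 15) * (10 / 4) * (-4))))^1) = 26607672 / 25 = 1064306.88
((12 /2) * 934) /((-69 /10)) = -18680 /23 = -812.17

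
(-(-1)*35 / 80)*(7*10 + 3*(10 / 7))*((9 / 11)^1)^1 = 26.59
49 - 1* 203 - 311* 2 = -776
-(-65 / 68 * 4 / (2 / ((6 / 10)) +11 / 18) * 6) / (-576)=-195 / 19312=-0.01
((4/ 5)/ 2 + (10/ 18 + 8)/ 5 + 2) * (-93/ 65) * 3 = -1147/ 65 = -17.65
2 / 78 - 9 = -350 / 39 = -8.97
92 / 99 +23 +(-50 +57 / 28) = -66625 / 2772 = -24.03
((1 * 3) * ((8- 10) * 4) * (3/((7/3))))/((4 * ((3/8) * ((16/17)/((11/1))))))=-240.43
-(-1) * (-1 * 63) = -63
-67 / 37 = -1.81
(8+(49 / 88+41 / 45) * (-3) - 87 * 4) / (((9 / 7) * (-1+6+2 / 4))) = -3182291 / 65340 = -48.70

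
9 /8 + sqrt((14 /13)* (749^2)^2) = 9 /8 + 561001* sqrt(182) /13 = 582179.38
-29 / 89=-0.33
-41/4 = -10.25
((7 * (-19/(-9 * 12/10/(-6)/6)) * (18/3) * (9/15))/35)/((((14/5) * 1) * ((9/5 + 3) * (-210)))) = 19/1176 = 0.02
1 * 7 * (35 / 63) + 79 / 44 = 2251 / 396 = 5.68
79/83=0.95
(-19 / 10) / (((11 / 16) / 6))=-912 / 55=-16.58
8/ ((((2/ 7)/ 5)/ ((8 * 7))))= 7840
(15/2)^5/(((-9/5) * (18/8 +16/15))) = -6328125/1592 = -3974.95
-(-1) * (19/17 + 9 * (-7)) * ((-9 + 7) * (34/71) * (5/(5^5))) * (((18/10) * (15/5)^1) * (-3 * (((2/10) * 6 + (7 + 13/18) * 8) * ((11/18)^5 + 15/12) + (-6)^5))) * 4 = 344028943649036/7278609375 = 47265.75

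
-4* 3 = -12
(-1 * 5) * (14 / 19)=-70 / 19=-3.68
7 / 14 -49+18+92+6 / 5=627 / 10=62.70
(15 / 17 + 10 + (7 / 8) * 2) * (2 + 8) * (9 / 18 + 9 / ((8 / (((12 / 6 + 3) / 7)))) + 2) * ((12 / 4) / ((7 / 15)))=35755875 / 13328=2682.76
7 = 7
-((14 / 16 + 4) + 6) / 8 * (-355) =30885 / 64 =482.58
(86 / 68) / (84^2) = 43 / 239904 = 0.00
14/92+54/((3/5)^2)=6907/46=150.15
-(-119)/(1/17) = 2023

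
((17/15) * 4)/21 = 0.22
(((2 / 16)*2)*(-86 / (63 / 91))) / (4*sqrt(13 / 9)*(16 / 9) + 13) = -45279 / 10762 + 4128*sqrt(13) / 5381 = -1.44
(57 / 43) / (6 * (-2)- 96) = -19 / 1548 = -0.01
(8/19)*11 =88/19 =4.63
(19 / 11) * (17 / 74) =0.40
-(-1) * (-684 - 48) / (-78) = 122 / 13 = 9.38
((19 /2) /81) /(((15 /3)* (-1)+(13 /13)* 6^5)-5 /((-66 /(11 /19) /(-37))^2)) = 13718 /908865639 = 0.00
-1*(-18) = 18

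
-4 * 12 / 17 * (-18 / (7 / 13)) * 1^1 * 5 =56160 / 119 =471.93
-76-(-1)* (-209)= -285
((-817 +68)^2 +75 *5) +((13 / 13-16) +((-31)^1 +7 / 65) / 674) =12296611701 / 21905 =561360.95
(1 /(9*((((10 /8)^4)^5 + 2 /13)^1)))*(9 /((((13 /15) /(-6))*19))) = -32985348833280 /7865845685696621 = -0.00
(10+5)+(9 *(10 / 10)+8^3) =536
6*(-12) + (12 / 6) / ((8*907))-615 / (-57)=-4219345 / 68932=-61.21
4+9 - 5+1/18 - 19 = -197/18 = -10.94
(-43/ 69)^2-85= -402836/ 4761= -84.61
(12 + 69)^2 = 6561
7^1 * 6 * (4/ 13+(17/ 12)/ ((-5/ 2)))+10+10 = 593/ 65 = 9.12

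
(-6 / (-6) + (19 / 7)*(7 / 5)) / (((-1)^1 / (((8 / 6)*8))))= -51.20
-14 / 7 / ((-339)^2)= -2 / 114921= -0.00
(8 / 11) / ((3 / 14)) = 3.39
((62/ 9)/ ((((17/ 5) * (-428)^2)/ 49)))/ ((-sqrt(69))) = -7595 * sqrt(69)/ 966936744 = -0.00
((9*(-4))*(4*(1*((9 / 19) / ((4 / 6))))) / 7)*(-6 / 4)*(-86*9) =-2256984 / 133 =-16969.80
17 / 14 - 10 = -8.79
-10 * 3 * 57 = -1710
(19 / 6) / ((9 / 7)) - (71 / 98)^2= 502559 / 259308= 1.94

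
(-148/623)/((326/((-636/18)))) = 7844/304647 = 0.03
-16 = -16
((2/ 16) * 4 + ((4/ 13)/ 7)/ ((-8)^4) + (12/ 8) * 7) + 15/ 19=20873235/ 1770496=11.79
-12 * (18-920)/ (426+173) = 18.07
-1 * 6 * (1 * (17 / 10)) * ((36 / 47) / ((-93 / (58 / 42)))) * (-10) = -11832 / 10199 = -1.16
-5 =-5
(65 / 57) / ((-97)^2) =65 / 536313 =0.00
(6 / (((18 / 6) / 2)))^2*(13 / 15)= 208 / 15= 13.87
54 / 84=0.64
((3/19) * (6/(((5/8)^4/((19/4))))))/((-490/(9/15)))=-27648/765625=-0.04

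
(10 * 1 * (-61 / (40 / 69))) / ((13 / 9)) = -37881 / 52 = -728.48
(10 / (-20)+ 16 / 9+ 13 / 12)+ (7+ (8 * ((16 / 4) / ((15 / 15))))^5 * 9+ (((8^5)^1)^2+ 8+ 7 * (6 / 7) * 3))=49526342905 / 36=1375731747.36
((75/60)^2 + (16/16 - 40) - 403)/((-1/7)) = 3083.06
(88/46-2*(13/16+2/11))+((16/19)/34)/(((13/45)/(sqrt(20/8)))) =-153/2024+180*sqrt(10)/4199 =0.06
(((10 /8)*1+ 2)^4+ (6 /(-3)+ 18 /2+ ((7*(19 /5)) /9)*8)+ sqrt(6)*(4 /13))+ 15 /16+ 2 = 4*sqrt(6) /13+ 1672109 /11520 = 145.90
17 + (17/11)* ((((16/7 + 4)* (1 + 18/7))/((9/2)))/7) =55879/3087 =18.10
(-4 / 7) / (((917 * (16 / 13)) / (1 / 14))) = -13 / 359464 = -0.00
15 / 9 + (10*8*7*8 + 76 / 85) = 1143053 / 255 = 4482.56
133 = 133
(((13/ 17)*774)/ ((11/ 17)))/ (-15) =-3354/ 55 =-60.98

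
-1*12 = -12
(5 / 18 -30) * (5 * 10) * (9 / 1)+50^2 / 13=-13182.69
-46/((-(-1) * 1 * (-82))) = 23/41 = 0.56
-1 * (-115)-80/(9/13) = -5/9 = -0.56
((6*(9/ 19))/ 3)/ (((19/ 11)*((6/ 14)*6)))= 77/ 361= 0.21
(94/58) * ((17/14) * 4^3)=25568/203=125.95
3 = 3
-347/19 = -18.26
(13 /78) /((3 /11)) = 11 /18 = 0.61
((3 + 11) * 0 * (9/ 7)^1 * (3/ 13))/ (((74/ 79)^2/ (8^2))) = 0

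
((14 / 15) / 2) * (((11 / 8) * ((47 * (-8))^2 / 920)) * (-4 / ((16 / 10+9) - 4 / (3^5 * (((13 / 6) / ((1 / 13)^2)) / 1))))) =-5765569524 / 154949045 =-37.21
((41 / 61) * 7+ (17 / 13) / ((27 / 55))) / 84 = 39443 / 449631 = 0.09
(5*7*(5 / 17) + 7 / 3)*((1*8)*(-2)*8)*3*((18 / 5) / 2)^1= -741888 / 85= -8728.09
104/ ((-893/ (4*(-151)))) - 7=56565/ 893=63.34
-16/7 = -2.29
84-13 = 71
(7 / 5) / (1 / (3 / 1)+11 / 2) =6 / 25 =0.24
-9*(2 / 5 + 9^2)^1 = -3663 / 5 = -732.60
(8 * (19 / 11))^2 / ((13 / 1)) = 23104 / 1573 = 14.69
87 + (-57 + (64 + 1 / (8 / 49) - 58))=42.12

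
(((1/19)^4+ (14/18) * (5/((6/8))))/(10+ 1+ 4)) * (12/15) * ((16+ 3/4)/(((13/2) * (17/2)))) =0.08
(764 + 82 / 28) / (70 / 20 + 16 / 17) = 182529 / 1057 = 172.69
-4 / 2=-2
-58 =-58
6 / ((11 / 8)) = 48 / 11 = 4.36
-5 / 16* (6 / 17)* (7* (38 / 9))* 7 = -4655 / 204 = -22.82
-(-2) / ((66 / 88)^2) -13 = -85 / 9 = -9.44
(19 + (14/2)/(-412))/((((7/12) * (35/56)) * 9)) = 20856/3605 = 5.79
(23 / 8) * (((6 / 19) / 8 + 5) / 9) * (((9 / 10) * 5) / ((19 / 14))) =61663 / 11552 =5.34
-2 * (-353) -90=616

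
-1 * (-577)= 577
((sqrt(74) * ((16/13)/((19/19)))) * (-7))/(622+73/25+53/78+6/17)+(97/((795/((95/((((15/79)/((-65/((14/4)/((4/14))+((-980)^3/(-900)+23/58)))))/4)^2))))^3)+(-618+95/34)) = -5274433420264403598112337469308112529294662362751736332897842345/8573444389204461554528021694449539424900841186135794434765802-285600 * sqrt(74)/20750323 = -615.32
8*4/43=0.74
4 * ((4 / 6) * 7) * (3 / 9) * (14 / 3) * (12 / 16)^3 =49 / 4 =12.25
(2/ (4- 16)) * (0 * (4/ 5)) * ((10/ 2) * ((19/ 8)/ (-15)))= 0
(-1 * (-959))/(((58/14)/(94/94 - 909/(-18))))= 691439/58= 11921.36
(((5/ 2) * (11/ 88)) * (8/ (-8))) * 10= -25/ 8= -3.12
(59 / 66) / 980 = 59 / 64680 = 0.00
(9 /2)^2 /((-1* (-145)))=81 /580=0.14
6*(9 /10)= 27 /5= 5.40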